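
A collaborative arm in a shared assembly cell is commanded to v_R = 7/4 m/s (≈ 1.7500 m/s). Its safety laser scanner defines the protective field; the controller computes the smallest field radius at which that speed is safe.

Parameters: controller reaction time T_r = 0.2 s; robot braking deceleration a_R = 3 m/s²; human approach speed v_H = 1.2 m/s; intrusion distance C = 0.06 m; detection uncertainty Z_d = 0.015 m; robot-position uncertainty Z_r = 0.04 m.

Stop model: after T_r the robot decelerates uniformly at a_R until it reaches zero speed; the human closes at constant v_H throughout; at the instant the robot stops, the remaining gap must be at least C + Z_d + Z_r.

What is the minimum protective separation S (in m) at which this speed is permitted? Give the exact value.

braking lasts T_s = (7/4)/3 = 0.5833 s
robot covers v_R·T_r = 1.7500·0.2000 = 0.3500 m before braking
braking distance = 1.7500²/(2·3.0000) = 0.5104 m
person approaches 1.2000·(0.2000+0.5833) = 0.9400 m
residual clearance needed = 0.0600+0.0150+0.0400 = 0.1150 m
S_min ≈ 0.3500+0.5104+0.9400+0.1150  ⇒  S_min = 4597/2400 m

S_min = 4597/2400 m = 1.9154 m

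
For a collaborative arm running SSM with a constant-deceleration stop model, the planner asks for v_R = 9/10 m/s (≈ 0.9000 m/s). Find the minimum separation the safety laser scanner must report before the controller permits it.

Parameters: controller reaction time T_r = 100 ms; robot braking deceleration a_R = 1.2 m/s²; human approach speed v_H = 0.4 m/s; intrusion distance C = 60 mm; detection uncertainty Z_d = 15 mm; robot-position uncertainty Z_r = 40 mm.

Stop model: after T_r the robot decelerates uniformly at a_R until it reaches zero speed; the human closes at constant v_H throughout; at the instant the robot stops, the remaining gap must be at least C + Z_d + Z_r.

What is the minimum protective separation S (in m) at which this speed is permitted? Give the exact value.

T_s = v_R/a_R = (9/10)/(6/5) = 0.7500 s
reaction-phase robot travel = 0.9000·0.1000 = 0.0900 m
robot covers 0.9000·0.7500 − ½·1.2000·0.7500² = 0.3375 m while stopping
person approaches 0.4000·(0.1000+0.7500) = 0.3400 m
residual clearance needed = 0.0600+0.0150+0.0400 = 0.1150 m
S_min ≈ 0.0900+0.3375+0.3400+0.1150  ⇒  S_min = 353/400 m

S_min = 353/400 m = 0.8825 m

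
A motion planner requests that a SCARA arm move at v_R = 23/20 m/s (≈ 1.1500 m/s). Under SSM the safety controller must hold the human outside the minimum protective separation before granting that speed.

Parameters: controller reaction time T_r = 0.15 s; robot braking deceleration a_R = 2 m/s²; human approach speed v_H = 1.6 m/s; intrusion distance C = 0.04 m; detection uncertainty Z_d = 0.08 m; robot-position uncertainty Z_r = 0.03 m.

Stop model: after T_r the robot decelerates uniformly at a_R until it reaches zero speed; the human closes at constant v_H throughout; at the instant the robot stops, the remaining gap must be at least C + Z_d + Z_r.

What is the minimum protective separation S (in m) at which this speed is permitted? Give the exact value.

S_min = 2901/1600 m = 1.8131 m

braking lasts T_s = (23/20)/2 = 0.5750 s
robot covers v_R·T_r = 1.1500·0.1500 = 0.1725 m before braking
robot under decel: 1.1500²/(2·2.0000) = 0.3306 m
human over T_r+T_s: 1.6000·(0.1500+0.5750) = 1.1600 m
C+Z_d+Z_r = 0.0400+0.0800+0.0300 = 0.1500 m
S_min ≈ 0.1725+0.3306+1.1600+0.1500  ⇒  S_min = 2901/1600 m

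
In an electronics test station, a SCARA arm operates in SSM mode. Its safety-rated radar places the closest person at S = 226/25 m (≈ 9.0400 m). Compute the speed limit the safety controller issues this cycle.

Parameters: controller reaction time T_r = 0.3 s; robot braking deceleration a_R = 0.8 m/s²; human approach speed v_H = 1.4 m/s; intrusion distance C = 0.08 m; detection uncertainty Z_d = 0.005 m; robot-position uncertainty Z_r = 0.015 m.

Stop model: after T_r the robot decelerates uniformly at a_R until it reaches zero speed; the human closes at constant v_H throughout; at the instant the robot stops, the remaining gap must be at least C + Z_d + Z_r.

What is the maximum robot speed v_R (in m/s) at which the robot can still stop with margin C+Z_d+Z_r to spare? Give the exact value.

v_R_max = 12/5 m/s = 2.4000 m/s

at the boundary: (5/8)·v² + (41/20)·v + (-213/25) = 0
  disc = (41/20)² − 4·(5/8)·(-213/25) = 10201/400 ; √disc = 101/20
  v_R = (−(41/20) + 101/20) / (2·(5/8)) = 12/5 m/s
check:
stop time T_s = (12/5)/(4/5) = 3.0000 s
robot covers v_R·T_r = 2.4000·0.3000 = 0.7200 m before braking
robot covers 2.4000·3.0000 − ½·0.8000·3.0000² = 3.6000 m while stopping
human closes 1.4000·3.3000 = 4.6200 m
residual clearance needed = 0.0800+0.0050+0.0150 = 0.1000 m
sum ≈ 0.7200+3.6000+4.6200+0.1000 ≈ 9.0400 m = S ✓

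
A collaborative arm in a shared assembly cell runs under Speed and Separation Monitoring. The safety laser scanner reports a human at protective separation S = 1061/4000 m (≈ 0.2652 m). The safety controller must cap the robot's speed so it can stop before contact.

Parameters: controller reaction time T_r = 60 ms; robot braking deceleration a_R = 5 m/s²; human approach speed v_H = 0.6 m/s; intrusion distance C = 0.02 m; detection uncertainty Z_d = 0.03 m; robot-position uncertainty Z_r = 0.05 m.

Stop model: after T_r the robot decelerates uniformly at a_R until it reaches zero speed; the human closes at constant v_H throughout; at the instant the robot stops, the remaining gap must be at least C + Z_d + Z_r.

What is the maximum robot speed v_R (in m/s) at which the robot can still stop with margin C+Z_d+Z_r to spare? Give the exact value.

collect terms ⇒ (1/10)·v_R² + (9/50)·v_R + (-517/4000) = 0
  disc = (9/50)² − 4·(1/10)·(-517/4000) = 841/10000 ; √disc = 29/100
  v_R = (−(9/50) + 29/100) / (2·(1/10)) = 11/20 m/s
check:
stop time T_s = (11/20)/5 = 0.1100 s
robot in T_r: 0.5500·0.0600 = 0.0330 m
robot under decel: 0.5500²/(2·5.0000) = 0.0302 m
person approaches 0.6000·(0.0600+0.1100) = 0.1020 m
C+Z_d+Z_r = 0.0200+0.0300+0.0500 = 0.1000 m
sum ≈ 0.0330+0.0302+0.1020+0.1000 ≈ 0.2652 m = S ✓

v_R_max = 11/20 m/s = 0.5500 m/s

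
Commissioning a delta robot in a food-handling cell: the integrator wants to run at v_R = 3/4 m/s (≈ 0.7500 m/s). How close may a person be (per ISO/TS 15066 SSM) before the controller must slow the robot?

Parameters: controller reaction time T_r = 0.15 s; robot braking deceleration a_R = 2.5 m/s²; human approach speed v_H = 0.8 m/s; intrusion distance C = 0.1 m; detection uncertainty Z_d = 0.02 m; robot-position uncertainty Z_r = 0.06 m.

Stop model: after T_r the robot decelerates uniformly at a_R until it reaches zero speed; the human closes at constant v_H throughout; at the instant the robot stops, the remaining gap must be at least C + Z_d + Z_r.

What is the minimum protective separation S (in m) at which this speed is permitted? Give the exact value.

S_min = 153/200 m = 0.7650 m

braking lasts T_s = (3/4)/(5/2) = 0.3000 s
reaction-phase robot travel = 0.7500·0.1500 = 0.1125 m
braking distance = 0.7500²/(2·2.5000) = 0.1125 m
human over T_r+T_s: 0.8000·(0.1500+0.3000) = 0.3600 m
C+Z_d+Z_r = 0.1000+0.0200+0.0600 = 0.1800 m
S_min ≈ 0.1125+0.1125+0.3600+0.1800  ⇒  S_min = 153/200 m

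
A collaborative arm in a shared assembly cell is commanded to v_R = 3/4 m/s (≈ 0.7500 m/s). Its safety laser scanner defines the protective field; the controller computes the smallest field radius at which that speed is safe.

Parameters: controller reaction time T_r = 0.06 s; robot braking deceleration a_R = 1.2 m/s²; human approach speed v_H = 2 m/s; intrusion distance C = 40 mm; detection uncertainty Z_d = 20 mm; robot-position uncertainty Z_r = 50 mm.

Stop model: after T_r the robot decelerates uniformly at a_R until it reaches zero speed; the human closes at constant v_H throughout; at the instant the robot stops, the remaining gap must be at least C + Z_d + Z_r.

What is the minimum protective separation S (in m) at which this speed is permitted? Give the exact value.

S_min = 563/320 m = 1.7594 m

braking lasts T_s = (3/4)/(6/5) = 0.6250 s
reaction-phase robot travel = 0.7500·0.0600 = 0.0450 m
robot covers 0.7500·0.6250 − ½·1.2000·0.6250² = 0.2344 m while stopping
human closes 2.0000·0.6850 = 1.3700 m
margins: 0.0400+0.0200+0.0500 = 0.1100 m
S_min ≈ 0.0450+0.2344+1.3700+0.1100  ⇒  S_min = 563/320 m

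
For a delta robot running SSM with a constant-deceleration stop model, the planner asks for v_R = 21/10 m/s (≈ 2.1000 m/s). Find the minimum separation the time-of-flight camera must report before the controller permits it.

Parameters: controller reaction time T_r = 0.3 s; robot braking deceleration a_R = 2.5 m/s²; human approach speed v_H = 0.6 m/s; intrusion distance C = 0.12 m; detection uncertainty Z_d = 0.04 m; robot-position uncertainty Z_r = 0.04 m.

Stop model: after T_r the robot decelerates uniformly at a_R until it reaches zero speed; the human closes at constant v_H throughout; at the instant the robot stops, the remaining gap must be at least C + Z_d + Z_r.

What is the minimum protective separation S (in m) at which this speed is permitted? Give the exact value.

braking lasts T_s = (21/10)/(5/2) = 0.8400 s
reaction-phase robot travel = 2.1000·0.3000 = 0.6300 m
robot covers 2.1000·0.8400 − ½·2.5000·0.8400² = 0.8820 m while stopping
human closes 0.6000·1.1400 = 0.6840 m
residual clearance needed = 0.1200+0.0400+0.0400 = 0.2000 m
S_min ≈ 0.6300+0.8820+0.6840+0.2000  ⇒  S_min = 599/250 m

S_min = 599/250 m = 2.3960 m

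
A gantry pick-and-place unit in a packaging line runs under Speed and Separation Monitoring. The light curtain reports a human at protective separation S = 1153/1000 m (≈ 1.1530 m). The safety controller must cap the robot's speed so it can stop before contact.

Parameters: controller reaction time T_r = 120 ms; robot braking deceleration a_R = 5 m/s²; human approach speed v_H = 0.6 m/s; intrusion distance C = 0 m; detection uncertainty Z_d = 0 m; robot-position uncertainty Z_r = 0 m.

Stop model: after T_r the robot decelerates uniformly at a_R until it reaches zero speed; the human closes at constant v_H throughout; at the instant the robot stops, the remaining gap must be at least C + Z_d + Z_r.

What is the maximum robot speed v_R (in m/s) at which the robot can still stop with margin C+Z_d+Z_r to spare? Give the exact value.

at the boundary: (1/10)·v² + (6/25)·v + (-1081/1000) = 0
  disc = (6/25)² − 4·(1/10)·(-1081/1000) = 49/100 ; √disc = 7/10
  v_R = (−(6/25) + 7/10) / (2·(1/10)) = 23/10 m/s
check:
braking lasts T_s = (23/10)/5 = 0.4600 s
robot in T_r: 2.3000·0.1200 = 0.2760 m
braking distance = 2.3000²/(2·5.0000) = 0.5290 m
human closes 0.6000·0.5800 = 0.3480 m
residual clearance needed = 0.0000+0.0000+0.0000 = 0.0000 m
sum ≈ 0.2760+0.5290+0.3480+0.0000 ≈ 1.1530 m = S ✓

v_R_max = 23/10 m/s = 2.3000 m/s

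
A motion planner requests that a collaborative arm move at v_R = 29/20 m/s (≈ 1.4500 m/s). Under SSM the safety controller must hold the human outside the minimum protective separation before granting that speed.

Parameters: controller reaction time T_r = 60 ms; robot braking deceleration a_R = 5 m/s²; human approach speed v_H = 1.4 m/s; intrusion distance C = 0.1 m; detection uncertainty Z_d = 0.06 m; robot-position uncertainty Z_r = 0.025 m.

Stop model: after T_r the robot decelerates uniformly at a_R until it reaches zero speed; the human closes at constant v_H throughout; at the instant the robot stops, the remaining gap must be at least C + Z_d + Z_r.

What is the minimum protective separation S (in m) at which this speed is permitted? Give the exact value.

S_min = 3889/4000 m = 0.9722 m

stop time T_s = (29/20)/5 = 0.2900 s
robot in T_r: 1.4500·0.0600 = 0.0870 m
robot covers 1.4500·0.2900 − ½·5.0000·0.2900² = 0.2102 m while stopping
human over T_r+T_s: 1.4000·(0.0600+0.2900) = 0.4900 m
C+Z_d+Z_r = 0.1000+0.0600+0.0250 = 0.1850 m
S_min ≈ 0.0870+0.2102+0.4900+0.1850  ⇒  S_min = 3889/4000 m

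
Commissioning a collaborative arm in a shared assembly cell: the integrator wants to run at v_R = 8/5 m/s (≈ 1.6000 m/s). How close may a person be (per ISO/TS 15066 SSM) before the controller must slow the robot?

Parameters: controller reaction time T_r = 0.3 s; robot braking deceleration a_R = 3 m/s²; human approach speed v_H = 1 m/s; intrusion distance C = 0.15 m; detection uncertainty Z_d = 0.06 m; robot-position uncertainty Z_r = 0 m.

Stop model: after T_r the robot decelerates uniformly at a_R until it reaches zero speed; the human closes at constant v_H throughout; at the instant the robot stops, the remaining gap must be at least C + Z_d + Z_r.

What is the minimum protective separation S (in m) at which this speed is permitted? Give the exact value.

stop time T_s = (8/5)/3 = 0.5333 s
robot covers v_R·T_r = 1.6000·0.3000 = 0.4800 m before braking
braking distance = 1.6000²/(2·3.0000) = 0.4267 m
human closes 1.0000·0.8333 = 0.8333 m
C+Z_d+Z_r = 0.1500+0.0600+0.0000 = 0.2100 m
S_min ≈ 0.4800+0.4267+0.8333+0.2100  ⇒  S_min = 39/20 m

S_min = 39/20 m = 1.9500 m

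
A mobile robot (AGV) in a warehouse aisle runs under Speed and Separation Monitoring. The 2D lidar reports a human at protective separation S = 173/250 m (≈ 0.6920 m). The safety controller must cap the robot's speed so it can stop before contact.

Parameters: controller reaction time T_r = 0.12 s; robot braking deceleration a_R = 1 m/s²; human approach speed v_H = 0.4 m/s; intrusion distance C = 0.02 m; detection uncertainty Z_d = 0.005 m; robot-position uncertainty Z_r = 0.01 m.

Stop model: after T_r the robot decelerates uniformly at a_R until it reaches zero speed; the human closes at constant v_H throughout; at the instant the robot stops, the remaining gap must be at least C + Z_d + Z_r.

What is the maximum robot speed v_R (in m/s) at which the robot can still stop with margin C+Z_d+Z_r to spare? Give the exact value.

collect terms ⇒ (1/2)·v_R² + (13/25)·v_R + (-609/1000) = 0
  disc = (13/25)² − 4·(1/2)·(-609/1000) = 3721/2500 ; √disc = 61/50
  v_R = (−(13/25) + 61/50) / (2·(1/2)) = 7/10 m/s
check:
T_s = v_R/a_R = (7/10)/1 = 0.7000 s
robot covers v_R·T_r = 0.7000·0.1200 = 0.0840 m before braking
braking distance = 0.7000²/(2·1.0000) = 0.2450 m
person approaches 0.4000·(0.1200+0.7000) = 0.3280 m
margins: 0.0200+0.0050+0.0100 = 0.0350 m
sum ≈ 0.0840+0.2450+0.3280+0.0350 ≈ 0.6920 m = S ✓

v_R_max = 7/10 m/s = 0.7000 m/s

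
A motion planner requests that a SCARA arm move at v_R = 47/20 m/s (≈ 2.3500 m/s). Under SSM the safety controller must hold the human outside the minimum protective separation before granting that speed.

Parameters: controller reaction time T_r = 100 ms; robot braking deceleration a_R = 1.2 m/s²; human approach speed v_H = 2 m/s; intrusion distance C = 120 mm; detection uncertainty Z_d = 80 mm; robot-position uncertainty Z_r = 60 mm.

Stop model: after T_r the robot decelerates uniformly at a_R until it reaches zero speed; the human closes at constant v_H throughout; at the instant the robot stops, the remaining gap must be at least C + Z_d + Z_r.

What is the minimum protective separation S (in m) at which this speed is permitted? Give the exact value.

stop time T_s = (47/20)/(6/5) = 1.9583 s
robot in T_r: 2.3500·0.1000 = 0.2350 m
braking distance = 2.3500²/(2·1.2000) = 2.3010 m
human closes 2.0000·2.0583 = 4.1167 m
C+Z_d+Z_r = 0.1200+0.0800+0.0600 = 0.2600 m
S_min ≈ 0.2350+2.3010+4.1167+0.2600  ⇒  S_min = 33181/4800 m

S_min = 33181/4800 m = 6.9127 m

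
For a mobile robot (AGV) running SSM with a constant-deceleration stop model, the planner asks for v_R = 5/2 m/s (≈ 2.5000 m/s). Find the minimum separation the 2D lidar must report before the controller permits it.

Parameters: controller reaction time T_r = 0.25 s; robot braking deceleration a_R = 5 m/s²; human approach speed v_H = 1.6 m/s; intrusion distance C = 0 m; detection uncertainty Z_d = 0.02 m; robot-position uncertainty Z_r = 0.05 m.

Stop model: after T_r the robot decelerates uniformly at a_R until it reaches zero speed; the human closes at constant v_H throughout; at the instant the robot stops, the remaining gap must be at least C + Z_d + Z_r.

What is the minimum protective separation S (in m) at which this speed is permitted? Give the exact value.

braking lasts T_s = (5/2)/5 = 0.5000 s
robot in T_r: 2.5000·0.2500 = 0.6250 m
braking distance = 2.5000²/(2·5.0000) = 0.6250 m
human closes 1.6000·0.7500 = 1.2000 m
C+Z_d+Z_r = 0.0000+0.0200+0.0500 = 0.0700 m
S_min ≈ 0.6250+0.6250+1.2000+0.0700  ⇒  S_min = 63/25 m

S_min = 63/25 m = 2.5200 m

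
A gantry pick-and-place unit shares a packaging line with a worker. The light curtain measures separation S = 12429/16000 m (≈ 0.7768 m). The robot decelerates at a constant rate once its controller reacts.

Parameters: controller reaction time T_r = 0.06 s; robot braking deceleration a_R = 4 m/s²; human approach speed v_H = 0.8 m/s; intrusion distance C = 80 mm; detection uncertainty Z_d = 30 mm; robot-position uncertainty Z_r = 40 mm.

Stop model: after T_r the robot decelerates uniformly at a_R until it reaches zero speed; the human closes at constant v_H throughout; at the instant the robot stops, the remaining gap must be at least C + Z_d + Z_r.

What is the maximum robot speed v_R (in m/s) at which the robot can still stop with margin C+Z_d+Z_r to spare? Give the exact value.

v_R_max = 27/20 m/s = 1.3500 m/s

collect terms ⇒ (1/8)·v_R² + (13/50)·v_R + (-9261/16000) = 0
  disc = (13/50)² − 4·(1/8)·(-9261/16000) = 57121/160000 ; √disc = 239/400
  v_R = (−(13/50) + 239/400) / (2·(1/8)) = 27/20 m/s
check:
stop time T_s = (27/20)/4 = 0.3375 s
reaction-phase robot travel = 1.3500·0.0600 = 0.0810 m
robot covers 1.3500·0.3375 − ½·4.0000·0.3375² = 0.2278 m while stopping
person approaches 0.8000·(0.0600+0.3375) = 0.3180 m
margins: 0.0800+0.0300+0.0400 = 0.1500 m
sum ≈ 0.0810+0.2278+0.3180+0.1500 ≈ 0.7768 m = S ✓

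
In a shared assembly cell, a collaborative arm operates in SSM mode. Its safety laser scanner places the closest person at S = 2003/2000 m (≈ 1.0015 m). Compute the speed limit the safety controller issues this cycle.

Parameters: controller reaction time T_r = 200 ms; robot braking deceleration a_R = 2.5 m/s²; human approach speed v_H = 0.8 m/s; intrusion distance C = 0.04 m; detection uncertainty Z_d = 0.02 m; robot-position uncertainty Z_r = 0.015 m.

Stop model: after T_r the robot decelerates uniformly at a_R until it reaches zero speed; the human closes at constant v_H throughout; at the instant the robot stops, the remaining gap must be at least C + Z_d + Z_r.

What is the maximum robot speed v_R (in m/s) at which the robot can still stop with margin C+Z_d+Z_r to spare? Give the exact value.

quadratic (1/5)·v² + (13/25)·v + (-1533/2000) = 0
  disc = (13/25)² − 4·(1/5)·(-1533/2000) = 2209/2500 ; √disc = 47/50
  v_R = (−(13/25) + 47/50) / (2·(1/5)) = 21/20 m/s
check:
T_s = v_R/a_R = (21/20)/(5/2) = 0.4200 s
robot covers v_R·T_r = 1.0500·0.2000 = 0.2100 m before braking
braking distance = 1.0500²/(2·2.5000) = 0.2205 m
person approaches 0.8000·(0.2000+0.4200) = 0.4960 m
C+Z_d+Z_r = 0.0400+0.0200+0.0150 = 0.0750 m
sum ≈ 0.2100+0.2205+0.4960+0.0750 ≈ 1.0015 m = S ✓

v_R_max = 21/20 m/s = 1.0500 m/s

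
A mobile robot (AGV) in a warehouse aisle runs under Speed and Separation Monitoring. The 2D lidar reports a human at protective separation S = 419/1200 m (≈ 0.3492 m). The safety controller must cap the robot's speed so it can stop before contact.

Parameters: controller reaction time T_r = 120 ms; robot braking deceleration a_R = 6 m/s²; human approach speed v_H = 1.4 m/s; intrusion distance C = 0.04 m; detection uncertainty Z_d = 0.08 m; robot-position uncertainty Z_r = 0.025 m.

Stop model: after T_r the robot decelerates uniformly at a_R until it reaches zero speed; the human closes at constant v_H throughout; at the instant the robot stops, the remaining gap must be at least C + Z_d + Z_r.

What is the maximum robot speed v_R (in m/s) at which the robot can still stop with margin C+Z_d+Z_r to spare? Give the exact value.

at the boundary: (1/12)·v² + (53/150)·v + (-217/6000) = 0
  disc = (53/150)² − 4·(1/12)·(-217/6000) = 1369/10000 ; √disc = 37/100
  v_R = (−(53/150) + 37/100) / (2·(1/12)) = 1/10 m/s
check:
stop time T_s = (1/10)/6 = 0.0167 s
robot covers v_R·T_r = 0.1000·0.1200 = 0.0120 m before braking
robot under decel: 0.1000²/(2·6.0000) = 0.0008 m
human over T_r+T_s: 1.4000·(0.1200+0.0167) = 0.1913 m
C+Z_d+Z_r = 0.0400+0.0800+0.0250 = 0.1450 m
sum ≈ 0.0120+0.0008+0.1913+0.1450 ≈ 0.3492 m = S ✓

v_R_max = 1/10 m/s = 0.1000 m/s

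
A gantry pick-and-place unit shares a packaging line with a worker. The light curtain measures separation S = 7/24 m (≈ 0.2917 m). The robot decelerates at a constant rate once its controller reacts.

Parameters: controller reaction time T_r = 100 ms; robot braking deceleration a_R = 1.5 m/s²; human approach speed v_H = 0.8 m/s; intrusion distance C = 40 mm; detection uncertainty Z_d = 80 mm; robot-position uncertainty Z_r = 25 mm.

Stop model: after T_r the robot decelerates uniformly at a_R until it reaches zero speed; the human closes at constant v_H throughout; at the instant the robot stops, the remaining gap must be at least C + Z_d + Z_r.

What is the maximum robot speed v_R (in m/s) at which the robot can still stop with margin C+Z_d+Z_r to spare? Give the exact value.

v_R_max = 1/10 m/s = 0.1000 m/s

at the boundary: (1/3)·v² + (19/30)·v + (-1/15) = 0
  disc = (19/30)² − 4·(1/3)·(-1/15) = 49/100 ; √disc = 7/10
  v_R = (−(19/30) + 7/10) / (2·(1/3)) = 1/10 m/s
check:
stop time T_s = (1/10)/(3/2) = 0.0667 s
reaction-phase robot travel = 0.1000·0.1000 = 0.0100 m
robot covers 0.1000·0.0667 − ½·1.5000·0.0667² = 0.0033 m while stopping
human closes 0.8000·0.1667 = 0.1333 m
residual clearance needed = 0.0400+0.0800+0.0250 = 0.1450 m
sum ≈ 0.0100+0.0033+0.1333+0.1450 ≈ 0.2917 m = S ✓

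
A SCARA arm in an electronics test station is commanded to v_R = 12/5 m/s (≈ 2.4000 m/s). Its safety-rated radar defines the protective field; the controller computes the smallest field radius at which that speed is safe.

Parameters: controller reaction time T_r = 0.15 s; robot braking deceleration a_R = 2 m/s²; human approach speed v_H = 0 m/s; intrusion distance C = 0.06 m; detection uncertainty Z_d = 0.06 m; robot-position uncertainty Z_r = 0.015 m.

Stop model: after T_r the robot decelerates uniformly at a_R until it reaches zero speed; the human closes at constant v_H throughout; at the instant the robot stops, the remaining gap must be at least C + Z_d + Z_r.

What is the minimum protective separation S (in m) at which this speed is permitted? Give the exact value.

S_min = 387/200 m = 1.9350 m

stop time T_s = (12/5)/2 = 1.2000 s
reaction-phase robot travel = 2.4000·0.1500 = 0.3600 m
robot under decel: 2.4000²/(2·2.0000) = 1.4400 m
human closes 0.0000·1.3500 = 0.0000 m
residual clearance needed = 0.0600+0.0600+0.0150 = 0.1350 m
S_min ≈ 0.3600+1.4400+0.0000+0.1350  ⇒  S_min = 387/200 m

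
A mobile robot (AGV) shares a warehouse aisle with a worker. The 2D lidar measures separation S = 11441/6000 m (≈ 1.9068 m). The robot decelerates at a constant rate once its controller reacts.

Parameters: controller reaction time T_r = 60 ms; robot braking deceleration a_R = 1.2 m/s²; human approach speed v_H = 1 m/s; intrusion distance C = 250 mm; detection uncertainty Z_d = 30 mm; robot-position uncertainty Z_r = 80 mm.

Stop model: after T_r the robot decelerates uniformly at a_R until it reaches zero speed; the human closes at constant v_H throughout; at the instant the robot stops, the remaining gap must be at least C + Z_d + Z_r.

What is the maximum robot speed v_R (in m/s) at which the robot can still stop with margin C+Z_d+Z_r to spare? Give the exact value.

v_R_max = 11/10 m/s = 1.1000 m/s

at the boundary: (5/12)·v² + (67/75)·v + (-8921/6000) = 0
  disc = (67/75)² − 4·(5/12)·(-8921/6000) = 32761/10000 ; √disc = 181/100
  v_R = (−(67/75) + 181/100) / (2·(5/12)) = 11/10 m/s
check:
stop time T_s = (11/10)/(6/5) = 0.9167 s
robot in T_r: 1.1000·0.0600 = 0.0660 m
braking distance = 1.1000²/(2·1.2000) = 0.5042 m
person approaches 1.0000·(0.0600+0.9167) = 0.9767 m
margins: 0.2500+0.0300+0.0800 = 0.3600 m
sum ≈ 0.0660+0.5042+0.9767+0.3600 ≈ 1.9068 m = S ✓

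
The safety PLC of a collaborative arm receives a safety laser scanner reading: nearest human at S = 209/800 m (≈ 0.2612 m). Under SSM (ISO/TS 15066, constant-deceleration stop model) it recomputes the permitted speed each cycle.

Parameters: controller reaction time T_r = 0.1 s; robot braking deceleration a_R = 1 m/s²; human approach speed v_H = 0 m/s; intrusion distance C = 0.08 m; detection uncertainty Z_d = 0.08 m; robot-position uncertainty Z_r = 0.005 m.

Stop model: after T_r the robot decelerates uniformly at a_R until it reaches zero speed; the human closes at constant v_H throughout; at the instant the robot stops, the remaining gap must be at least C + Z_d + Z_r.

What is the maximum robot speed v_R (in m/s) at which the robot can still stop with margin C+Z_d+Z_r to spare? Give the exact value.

v_R_max = 7/20 m/s = 0.3500 m/s

collect terms ⇒ (1/2)·v_R² + (1/10)·v_R + (-77/800) = 0
  disc = (1/10)² − 4·(1/2)·(-77/800) = 81/400 ; √disc = 9/20
  v_R = (−(1/10) + 9/20) / (2·(1/2)) = 7/20 m/s
check:
T_s = v_R/a_R = (7/20)/1 = 0.3500 s
robot in T_r: 0.3500·0.1000 = 0.0350 m
robot under decel: 0.3500²/(2·1.0000) = 0.0612 m
person approaches 0.0000·(0.1000+0.3500) = 0.0000 m
margins: 0.0800+0.0800+0.0050 = 0.1650 m
sum ≈ 0.0350+0.0612+0.0000+0.1650 ≈ 0.2612 m = S ✓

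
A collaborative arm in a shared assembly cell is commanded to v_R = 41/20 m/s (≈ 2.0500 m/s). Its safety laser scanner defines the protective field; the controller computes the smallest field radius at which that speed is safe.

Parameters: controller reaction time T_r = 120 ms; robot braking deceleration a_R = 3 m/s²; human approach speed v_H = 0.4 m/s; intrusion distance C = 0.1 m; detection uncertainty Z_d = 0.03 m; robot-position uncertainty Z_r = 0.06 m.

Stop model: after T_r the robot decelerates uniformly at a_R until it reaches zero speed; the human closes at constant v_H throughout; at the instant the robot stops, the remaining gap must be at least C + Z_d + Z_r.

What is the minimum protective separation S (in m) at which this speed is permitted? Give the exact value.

T_s = v_R/a_R = (41/20)/3 = 0.6833 s
reaction-phase robot travel = 2.0500·0.1200 = 0.2460 m
robot covers 2.0500·0.6833 − ½·3.0000·0.6833² = 0.7004 m while stopping
person approaches 0.4000·(0.1200+0.6833) = 0.3213 m
C+Z_d+Z_r = 0.1000+0.0300+0.0600 = 0.1900 m
S_min ≈ 0.2460+0.7004+0.3213+0.1900  ⇒  S_min = 5831/4000 m

S_min = 5831/4000 m = 1.4578 m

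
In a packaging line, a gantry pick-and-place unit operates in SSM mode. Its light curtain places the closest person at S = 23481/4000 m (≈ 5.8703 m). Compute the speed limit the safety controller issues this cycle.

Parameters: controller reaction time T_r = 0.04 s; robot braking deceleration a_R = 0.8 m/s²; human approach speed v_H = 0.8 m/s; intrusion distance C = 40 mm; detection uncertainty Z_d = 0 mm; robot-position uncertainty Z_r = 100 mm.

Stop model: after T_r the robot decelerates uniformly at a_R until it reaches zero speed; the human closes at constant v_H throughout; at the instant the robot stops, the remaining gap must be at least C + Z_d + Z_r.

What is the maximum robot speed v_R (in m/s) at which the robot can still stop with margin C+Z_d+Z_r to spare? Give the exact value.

v_R_max = 23/10 m/s = 2.3000 m/s

quadratic (5/8)·v² + (26/25)·v + (-22793/4000) = 0
  disc = (26/25)² − 4·(5/8)·(-22793/4000) = 613089/40000 ; √disc = 783/200
  v_R = (−(26/25) + 783/200) / (2·(5/8)) = 23/10 m/s
check:
T_s = v_R/a_R = (23/10)/(4/5) = 2.8750 s
robot in T_r: 2.3000·0.0400 = 0.0920 m
braking distance = 2.3000²/(2·0.8000) = 3.3062 m
human over T_r+T_s: 0.8000·(0.0400+2.8750) = 2.3320 m
margins: 0.0400+0.0000+0.1000 = 0.1400 m
sum ≈ 0.0920+3.3062+2.3320+0.1400 ≈ 5.8703 m = S ✓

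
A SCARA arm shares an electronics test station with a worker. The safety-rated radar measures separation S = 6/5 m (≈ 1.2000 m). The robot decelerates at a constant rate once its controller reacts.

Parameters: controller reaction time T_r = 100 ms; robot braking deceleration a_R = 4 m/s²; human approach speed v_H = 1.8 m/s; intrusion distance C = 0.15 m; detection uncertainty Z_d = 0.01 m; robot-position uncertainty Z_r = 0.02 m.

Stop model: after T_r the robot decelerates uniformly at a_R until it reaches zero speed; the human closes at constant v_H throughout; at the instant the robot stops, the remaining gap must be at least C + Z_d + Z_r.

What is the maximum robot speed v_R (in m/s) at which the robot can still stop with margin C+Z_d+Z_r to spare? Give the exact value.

quadratic (1/8)·v² + (11/20)·v + (-21/25) = 0
  disc = (11/20)² − 4·(1/8)·(-21/25) = 289/400 ; √disc = 17/20
  v_R = (−(11/20) + 17/20) / (2·(1/8)) = 6/5 m/s
check:
T_s = v_R/a_R = (6/5)/4 = 0.3000 s
robot covers v_R·T_r = 1.2000·0.1000 = 0.1200 m before braking
robot covers 1.2000·0.3000 − ½·4.0000·0.3000² = 0.1800 m while stopping
person approaches 1.8000·(0.1000+0.3000) = 0.7200 m
C+Z_d+Z_r = 0.1500+0.0100+0.0200 = 0.1800 m
sum ≈ 0.1200+0.1800+0.7200+0.1800 ≈ 1.2000 m = S ✓

v_R_max = 6/5 m/s = 1.2000 m/s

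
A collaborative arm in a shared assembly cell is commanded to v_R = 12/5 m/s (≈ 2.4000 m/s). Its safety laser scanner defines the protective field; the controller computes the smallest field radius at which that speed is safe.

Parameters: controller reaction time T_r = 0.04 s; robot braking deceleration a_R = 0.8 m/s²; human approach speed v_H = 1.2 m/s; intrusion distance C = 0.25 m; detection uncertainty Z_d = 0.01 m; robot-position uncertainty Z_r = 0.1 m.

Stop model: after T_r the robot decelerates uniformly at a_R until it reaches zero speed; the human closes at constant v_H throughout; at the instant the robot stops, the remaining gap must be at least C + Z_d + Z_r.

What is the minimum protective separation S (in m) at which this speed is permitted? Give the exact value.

stop time T_s = (12/5)/(4/5) = 3.0000 s
robot in T_r: 2.4000·0.0400 = 0.0960 m
braking distance = 2.4000²/(2·0.8000) = 3.6000 m
person approaches 1.2000·(0.0400+3.0000) = 3.6480 m
residual clearance needed = 0.2500+0.0100+0.1000 = 0.3600 m
S_min ≈ 0.0960+3.6000+3.6480+0.3600  ⇒  S_min = 963/125 m

S_min = 963/125 m = 7.7040 m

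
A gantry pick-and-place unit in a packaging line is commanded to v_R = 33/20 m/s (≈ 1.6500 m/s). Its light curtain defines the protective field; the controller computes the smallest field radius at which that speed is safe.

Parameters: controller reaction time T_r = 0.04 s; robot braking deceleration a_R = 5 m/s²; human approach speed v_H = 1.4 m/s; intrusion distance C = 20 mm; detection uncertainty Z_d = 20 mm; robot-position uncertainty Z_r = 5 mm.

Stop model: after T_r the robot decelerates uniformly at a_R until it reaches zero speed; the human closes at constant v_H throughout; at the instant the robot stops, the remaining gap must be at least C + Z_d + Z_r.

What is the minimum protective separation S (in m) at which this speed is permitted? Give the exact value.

braking lasts T_s = (33/20)/5 = 0.3300 s
reaction-phase robot travel = 1.6500·0.0400 = 0.0660 m
robot covers 1.6500·0.3300 − ½·5.0000·0.3300² = 0.2722 m while stopping
person approaches 1.4000·(0.0400+0.3300) = 0.5180 m
margins: 0.0200+0.0200+0.0050 = 0.0450 m
S_min ≈ 0.0660+0.2722+0.5180+0.0450  ⇒  S_min = 721/800 m

S_min = 721/800 m = 0.9012 m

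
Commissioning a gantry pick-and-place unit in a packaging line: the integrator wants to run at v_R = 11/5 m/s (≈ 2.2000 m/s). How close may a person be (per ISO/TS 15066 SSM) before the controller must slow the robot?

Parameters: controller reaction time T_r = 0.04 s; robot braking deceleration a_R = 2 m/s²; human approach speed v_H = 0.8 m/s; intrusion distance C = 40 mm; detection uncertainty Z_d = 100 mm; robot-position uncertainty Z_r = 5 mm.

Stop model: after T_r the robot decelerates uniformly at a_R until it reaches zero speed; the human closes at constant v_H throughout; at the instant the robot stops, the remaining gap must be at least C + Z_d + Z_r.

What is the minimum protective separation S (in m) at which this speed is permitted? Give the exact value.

T_s = v_R/a_R = (11/5)/2 = 1.1000 s
robot in T_r: 2.2000·0.0400 = 0.0880 m
braking distance = 2.2000²/(2·2.0000) = 1.2100 m
person approaches 0.8000·(0.0400+1.1000) = 0.9120 m
margins: 0.0400+0.1000+0.0050 = 0.1450 m
S_min ≈ 0.0880+1.2100+0.9120+0.1450  ⇒  S_min = 471/200 m

S_min = 471/200 m = 2.3550 m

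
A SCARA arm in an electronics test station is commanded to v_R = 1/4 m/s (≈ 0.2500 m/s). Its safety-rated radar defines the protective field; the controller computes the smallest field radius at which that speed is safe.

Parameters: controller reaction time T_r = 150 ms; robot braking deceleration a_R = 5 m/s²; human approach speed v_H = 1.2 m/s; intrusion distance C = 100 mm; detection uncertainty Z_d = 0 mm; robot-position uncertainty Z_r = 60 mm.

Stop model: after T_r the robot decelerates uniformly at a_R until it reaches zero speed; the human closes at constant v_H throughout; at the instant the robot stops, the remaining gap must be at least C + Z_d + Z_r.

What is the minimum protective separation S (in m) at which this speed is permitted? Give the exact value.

S_min = 71/160 m = 0.4437 m

braking lasts T_s = (1/4)/5 = 0.0500 s
robot in T_r: 0.2500·0.1500 = 0.0375 m
robot covers 0.2500·0.0500 − ½·5.0000·0.0500² = 0.0063 m while stopping
human closes 1.2000·0.2000 = 0.2400 m
C+Z_d+Z_r = 0.1000+0.0000+0.0600 = 0.1600 m
S_min ≈ 0.0375+0.0063+0.2400+0.1600  ⇒  S_min = 71/160 m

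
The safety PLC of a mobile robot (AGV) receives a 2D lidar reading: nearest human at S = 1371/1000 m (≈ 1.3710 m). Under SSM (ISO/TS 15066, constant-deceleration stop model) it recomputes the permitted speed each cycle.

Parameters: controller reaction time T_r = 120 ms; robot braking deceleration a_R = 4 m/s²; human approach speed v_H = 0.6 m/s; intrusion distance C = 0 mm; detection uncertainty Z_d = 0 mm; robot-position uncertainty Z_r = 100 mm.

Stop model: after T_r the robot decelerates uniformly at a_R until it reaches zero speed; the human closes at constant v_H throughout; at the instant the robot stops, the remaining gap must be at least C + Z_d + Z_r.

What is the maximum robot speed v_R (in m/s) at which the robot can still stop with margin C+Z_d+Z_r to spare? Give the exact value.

at the boundary: (1/8)·v² + (27/100)·v + (-1199/1000) = 0
  disc = (27/100)² − 4·(1/8)·(-1199/1000) = 1681/2500 ; √disc = 41/50
  v_R = (−(27/100) + 41/50) / (2·(1/8)) = 11/5 m/s
check:
stop time T_s = (11/5)/4 = 0.5500 s
reaction-phase robot travel = 2.2000·0.1200 = 0.2640 m
robot under decel: 2.2000²/(2·4.0000) = 0.6050 m
human closes 0.6000·0.6700 = 0.4020 m
C+Z_d+Z_r = 0.0000+0.0000+0.1000 = 0.1000 m
sum ≈ 0.2640+0.6050+0.4020+0.1000 ≈ 1.3710 m = S ✓

v_R_max = 11/5 m/s = 2.2000 m/s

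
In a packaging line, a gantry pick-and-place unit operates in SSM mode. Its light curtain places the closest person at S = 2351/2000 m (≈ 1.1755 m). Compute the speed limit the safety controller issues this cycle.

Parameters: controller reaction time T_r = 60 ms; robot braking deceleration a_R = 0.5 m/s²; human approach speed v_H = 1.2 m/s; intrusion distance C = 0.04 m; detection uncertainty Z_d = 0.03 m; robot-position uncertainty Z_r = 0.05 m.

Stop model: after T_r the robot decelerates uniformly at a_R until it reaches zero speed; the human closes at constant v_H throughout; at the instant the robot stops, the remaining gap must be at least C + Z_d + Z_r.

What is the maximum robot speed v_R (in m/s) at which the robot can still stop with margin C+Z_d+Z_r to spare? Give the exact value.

at the boundary: (1)·v² + (123/50)·v + (-1967/2000) = 0
  disc = (123/50)² − 4·(1)·(-1967/2000) = 6241/625 ; √disc = 79/25
  v_R = (−(123/50) + 79/25) / (2·(1)) = 7/20 m/s
check:
stop time T_s = (7/20)/(1/2) = 0.7000 s
robot covers v_R·T_r = 0.3500·0.0600 = 0.0210 m before braking
robot covers 0.3500·0.7000 − ½·0.5000·0.7000² = 0.1225 m while stopping
human over T_r+T_s: 1.2000·(0.0600+0.7000) = 0.9120 m
margins: 0.0400+0.0300+0.0500 = 0.1200 m
sum ≈ 0.0210+0.1225+0.9120+0.1200 ≈ 1.1755 m = S ✓

v_R_max = 7/20 m/s = 0.3500 m/s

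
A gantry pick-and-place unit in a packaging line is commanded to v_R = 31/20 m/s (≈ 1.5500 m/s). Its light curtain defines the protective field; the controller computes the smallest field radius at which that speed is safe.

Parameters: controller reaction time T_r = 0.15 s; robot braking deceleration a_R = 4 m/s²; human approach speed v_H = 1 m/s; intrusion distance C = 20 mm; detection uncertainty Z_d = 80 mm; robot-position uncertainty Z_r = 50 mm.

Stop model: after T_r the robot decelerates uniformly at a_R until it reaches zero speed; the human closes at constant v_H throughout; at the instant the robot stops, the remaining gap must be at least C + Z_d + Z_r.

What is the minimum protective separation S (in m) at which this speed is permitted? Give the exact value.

braking lasts T_s = (31/20)/4 = 0.3875 s
robot covers v_R·T_r = 1.5500·0.1500 = 0.2325 m before braking
braking distance = 1.5500²/(2·4.0000) = 0.3003 m
person approaches 1.0000·(0.1500+0.3875) = 0.5375 m
C+Z_d+Z_r = 0.0200+0.0800+0.0500 = 0.1500 m
S_min ≈ 0.2325+0.3003+0.5375+0.1500  ⇒  S_min = 781/640 m

S_min = 781/640 m = 1.2203 m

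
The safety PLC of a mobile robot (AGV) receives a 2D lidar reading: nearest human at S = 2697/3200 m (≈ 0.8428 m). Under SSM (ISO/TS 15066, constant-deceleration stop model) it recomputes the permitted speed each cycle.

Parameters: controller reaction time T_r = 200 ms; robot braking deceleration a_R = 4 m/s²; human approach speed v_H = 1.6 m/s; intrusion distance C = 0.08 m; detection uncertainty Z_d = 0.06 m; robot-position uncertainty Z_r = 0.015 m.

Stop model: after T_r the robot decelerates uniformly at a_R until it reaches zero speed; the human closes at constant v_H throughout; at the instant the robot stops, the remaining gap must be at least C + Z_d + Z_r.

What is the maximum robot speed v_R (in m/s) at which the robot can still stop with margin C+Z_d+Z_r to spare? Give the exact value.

collect terms ⇒ (1/8)·v_R² + (3/5)·v_R + (-1177/3200) = 0
  disc = (3/5)² − 4·(1/8)·(-1177/3200) = 3481/6400 ; √disc = 59/80
  v_R = (−(3/5) + 59/80) / (2·(1/8)) = 11/20 m/s
check:
stop time T_s = (11/20)/4 = 0.1375 s
robot covers v_R·T_r = 0.5500·0.2000 = 0.1100 m before braking
braking distance = 0.5500²/(2·4.0000) = 0.0378 m
human over T_r+T_s: 1.6000·(0.2000+0.1375) = 0.5400 m
margins: 0.0800+0.0600+0.0150 = 0.1550 m
sum ≈ 0.1100+0.0378+0.5400+0.1550 ≈ 0.8428 m = S ✓

v_R_max = 11/20 m/s = 0.5500 m/s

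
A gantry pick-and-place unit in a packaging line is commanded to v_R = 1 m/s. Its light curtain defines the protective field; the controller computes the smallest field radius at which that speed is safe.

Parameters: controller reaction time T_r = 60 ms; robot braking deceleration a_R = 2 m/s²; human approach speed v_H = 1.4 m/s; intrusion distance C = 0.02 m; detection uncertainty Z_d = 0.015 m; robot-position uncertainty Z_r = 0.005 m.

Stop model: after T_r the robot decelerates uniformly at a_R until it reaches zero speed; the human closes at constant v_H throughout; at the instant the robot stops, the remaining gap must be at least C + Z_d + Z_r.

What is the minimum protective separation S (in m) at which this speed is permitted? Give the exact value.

S_min = 567/500 m = 1.1340 m

braking lasts T_s = 1/2 = 0.5000 s
robot in T_r: 1.0000·0.0600 = 0.0600 m
braking distance = 1.0000²/(2·2.0000) = 0.2500 m
human closes 1.4000·0.5600 = 0.7840 m
margins: 0.0200+0.0150+0.0050 = 0.0400 m
S_min ≈ 0.0600+0.2500+0.7840+0.0400  ⇒  S_min = 567/500 m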